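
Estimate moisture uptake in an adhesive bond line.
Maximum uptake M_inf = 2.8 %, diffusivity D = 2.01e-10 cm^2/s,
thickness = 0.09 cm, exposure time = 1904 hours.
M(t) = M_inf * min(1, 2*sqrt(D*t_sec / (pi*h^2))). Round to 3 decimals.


Convert time: 1904 h = 6854400 s
ratio = min(1, 2*sqrt(2.01e-10*6854400/(pi*0.09^2)))
= 0.465367
M(t) = 2.8 * 0.465367 = 1.303%

1.303


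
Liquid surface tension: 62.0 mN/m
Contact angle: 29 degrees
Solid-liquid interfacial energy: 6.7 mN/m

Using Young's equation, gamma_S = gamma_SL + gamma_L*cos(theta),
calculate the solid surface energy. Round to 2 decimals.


gamma_S = 6.7 + 62.0 * cos(29)
= 60.93 mN/m

60.93


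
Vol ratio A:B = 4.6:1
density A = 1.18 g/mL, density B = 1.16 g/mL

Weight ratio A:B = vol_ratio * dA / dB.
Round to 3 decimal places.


Weight ratio = 4.6 * 1.18 / 1.16
= 4.679

4.679


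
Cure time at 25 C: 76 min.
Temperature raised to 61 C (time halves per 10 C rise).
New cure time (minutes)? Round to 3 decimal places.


Acceleration factor = 2^(36/10) = 12.1257
New time = 76 / 12.1257 = 6.268 min

6.268


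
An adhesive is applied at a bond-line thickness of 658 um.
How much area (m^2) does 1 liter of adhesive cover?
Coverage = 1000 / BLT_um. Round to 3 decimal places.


Coverage = 1000 / 658 = 1.520 m^2

1.520


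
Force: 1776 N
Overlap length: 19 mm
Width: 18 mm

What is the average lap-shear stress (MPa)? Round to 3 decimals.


Average shear stress = F / (overlap * width)
= 1776 / (19 * 18)
= 5.193 MPa

5.193


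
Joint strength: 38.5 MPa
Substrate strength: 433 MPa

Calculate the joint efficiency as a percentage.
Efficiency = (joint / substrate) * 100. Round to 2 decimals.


Efficiency = (38.5 / 433) * 100 = 8.89%

8.89


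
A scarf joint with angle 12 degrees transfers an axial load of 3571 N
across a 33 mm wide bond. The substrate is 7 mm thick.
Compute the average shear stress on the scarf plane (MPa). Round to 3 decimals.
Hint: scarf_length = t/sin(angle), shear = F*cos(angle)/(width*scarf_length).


scarf_length = 7 / sin(12 deg) = 33.6681 mm
cos(12 deg) = 0.978148
shear stress = 3571 * 0.978148 / (33 * 33.6681)
= 3.144 MPa

3.144


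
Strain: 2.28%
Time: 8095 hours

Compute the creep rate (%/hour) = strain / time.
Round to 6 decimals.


Creep rate = 2.28 / 8095
= 0.000282 %/h

0.000282


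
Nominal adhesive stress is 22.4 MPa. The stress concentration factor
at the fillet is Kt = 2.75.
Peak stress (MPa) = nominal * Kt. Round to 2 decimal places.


Peak = 22.4 * 2.75 = 61.60 MPa

61.60


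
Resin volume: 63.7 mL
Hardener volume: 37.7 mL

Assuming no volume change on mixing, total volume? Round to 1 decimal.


V_total = 63.7 + 37.7 = 101.4 mL

101.4


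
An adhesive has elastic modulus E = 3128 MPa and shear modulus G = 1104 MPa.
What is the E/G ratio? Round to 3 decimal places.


E/G = 3128 / 1104 = 2.833

2.833


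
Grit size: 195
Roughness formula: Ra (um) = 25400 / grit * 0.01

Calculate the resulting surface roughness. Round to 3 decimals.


Ra = 25400 / 195 * 0.01
= 1.303 um

1.303


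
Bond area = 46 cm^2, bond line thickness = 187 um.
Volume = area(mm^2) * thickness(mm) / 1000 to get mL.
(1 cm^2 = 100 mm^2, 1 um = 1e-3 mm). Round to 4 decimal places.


area_mm2 = 46 * 100 = 4600
blt_mm = 187 * 1e-3 = 0.187
vol_mm3 = 4600 * 0.187 = 860.2
vol_mL = 860.2 / 1000 = 0.8602 mL

0.8602


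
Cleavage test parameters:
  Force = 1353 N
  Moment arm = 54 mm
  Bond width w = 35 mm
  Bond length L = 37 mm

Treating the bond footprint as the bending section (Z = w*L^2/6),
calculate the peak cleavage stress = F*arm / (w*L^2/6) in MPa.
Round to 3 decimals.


M = 1353 * 54 = 73062 N*mm
Z = 35 * 37^2 / 6 = 47915 / 6 mm^3
sigma = M / Z = 6 * 73062 / 47915 = 438372 / 47915
= 9.149 MPa

9.149


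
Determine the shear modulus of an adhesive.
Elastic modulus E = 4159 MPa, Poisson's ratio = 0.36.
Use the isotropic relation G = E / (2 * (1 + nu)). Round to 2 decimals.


G = 4159 / (2*(1+0.36)) = 4159 / 2.72
= 1529.04 MPa

1529.04


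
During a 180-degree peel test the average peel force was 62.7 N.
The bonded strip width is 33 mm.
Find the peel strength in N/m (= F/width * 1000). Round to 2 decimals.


Peel strength = F/width * 1000
= 62.7 / 33 * 1000
= 1900.00 N/m

1900.00


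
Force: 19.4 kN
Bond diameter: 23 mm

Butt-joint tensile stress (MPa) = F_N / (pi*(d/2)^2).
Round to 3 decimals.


F_N = 19.4 * 1000 = 19400.0 N
A = pi*(11.5)^2 = 415.4756 mm^2
stress = 19400.0 / 415.4756 = 46.693 MPa

46.693


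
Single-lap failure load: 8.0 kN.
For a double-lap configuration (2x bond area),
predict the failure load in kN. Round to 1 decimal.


Failure load = 8.0 * 2 = 16.0 kN

16.0


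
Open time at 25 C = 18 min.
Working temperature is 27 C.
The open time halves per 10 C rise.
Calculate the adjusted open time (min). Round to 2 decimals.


factor = 2^((27 - 25) / 10) = 1.1487
ot = 18 / 1.1487 = 15.67 min

15.67


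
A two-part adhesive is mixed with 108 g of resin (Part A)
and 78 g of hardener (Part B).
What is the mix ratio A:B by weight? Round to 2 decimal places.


Mix ratio = mass_A / mass_B
= 108 / 78
= 1.38

1.38


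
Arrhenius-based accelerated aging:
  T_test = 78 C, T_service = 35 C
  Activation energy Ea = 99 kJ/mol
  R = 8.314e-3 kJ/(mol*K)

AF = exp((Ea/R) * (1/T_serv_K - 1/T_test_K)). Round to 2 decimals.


T_test_K = 351.15, T_serv_K = 308.15
AF = exp((99/8.314e-3) * (1/308.15 - 1/351.15))
= 113.52

113.52


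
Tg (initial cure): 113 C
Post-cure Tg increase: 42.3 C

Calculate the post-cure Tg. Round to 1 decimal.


Post-cure Tg = 113 + 42.3 = 155.3 C

155.3


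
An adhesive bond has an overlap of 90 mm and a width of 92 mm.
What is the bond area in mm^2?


Bond area = overlap * width
= 90 * 92
= 8280 mm^2

8280


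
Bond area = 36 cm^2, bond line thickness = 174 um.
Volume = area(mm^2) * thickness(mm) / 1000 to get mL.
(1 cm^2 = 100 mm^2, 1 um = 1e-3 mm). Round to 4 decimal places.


area_mm2 = 36 * 100 = 3600
blt_mm = 174 * 1e-3 = 0.174
vol_mm3 = 3600 * 0.174 = 626.4
vol_mL = 626.4 / 1000 = 0.6264 mL

0.6264


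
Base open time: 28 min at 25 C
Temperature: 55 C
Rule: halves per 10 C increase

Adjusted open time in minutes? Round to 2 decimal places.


Acceleration = 2^((55-25)/10) = 8.0000
Open time = 28 / 8.0000 = 3.50 min

3.50


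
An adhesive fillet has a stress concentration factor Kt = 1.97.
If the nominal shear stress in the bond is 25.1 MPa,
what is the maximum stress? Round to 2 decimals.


Max stress = 25.1 * 1.97 = 49.45 MPa

49.45


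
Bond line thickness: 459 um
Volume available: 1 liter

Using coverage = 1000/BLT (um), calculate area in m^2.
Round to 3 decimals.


1 L = 1e6 mm^3, thickness = 459 um = 0.459 mm
Area = 1e6 / 0.459 mm^2 = (1e6 / 0.459) / 1e6 m^2 = 1000 / 459 m^2
= 2.179 m^2

2.179


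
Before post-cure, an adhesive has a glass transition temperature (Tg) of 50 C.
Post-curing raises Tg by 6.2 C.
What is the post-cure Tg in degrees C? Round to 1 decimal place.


Tg_post = Tg_base + delta_Tg
= 50 + 6.2
= 56.2 C

56.2


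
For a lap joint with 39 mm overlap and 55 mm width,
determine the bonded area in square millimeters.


Area = 39 * 55 = 2145 mm^2

2145


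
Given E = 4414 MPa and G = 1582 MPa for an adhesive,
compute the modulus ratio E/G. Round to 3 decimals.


E/G ratio = 4414 / 1582 = 2.790

2.790


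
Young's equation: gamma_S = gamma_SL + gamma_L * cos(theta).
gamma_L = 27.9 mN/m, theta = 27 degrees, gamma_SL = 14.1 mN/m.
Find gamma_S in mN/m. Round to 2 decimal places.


cos(27 deg) = 0.891007
gamma_S = 14.1 + 27.9 * 0.891007
= 38.96 mN/m

38.96


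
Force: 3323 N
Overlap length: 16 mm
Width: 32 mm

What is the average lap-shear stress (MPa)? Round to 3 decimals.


Average shear stress = F / (overlap * width)
= 3323 / (16 * 32)
= 6.490 MPa

6.490


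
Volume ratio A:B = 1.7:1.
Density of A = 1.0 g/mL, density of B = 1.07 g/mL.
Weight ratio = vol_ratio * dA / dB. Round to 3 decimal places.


Wt ratio = 1.7 * 1.0 / 1.07
= 1.589

1.589


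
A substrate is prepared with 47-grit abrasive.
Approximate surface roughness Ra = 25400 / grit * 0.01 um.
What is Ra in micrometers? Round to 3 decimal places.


Ra = 25400 / 47 * 0.01 = 5.404 um

5.404


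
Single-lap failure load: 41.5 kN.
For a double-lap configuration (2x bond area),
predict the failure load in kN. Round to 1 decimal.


Failure load = 41.5 * 2 = 83.0 kN

83.0


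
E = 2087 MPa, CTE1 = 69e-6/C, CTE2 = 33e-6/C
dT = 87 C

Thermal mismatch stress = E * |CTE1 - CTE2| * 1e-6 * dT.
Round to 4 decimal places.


= 2087 * 36e-6 * 87
= 6.5365 MPa

6.5365


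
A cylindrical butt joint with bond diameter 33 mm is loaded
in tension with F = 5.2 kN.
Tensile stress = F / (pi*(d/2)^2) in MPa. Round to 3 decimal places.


Area = pi * (33/2)^2 = 855.2986 mm^2
Stress = 5.2*1000 / 855.2986
= 6.080 MPa

6.080


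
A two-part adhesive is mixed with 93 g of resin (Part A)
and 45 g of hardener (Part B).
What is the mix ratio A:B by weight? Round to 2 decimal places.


Mix ratio = mass_A / mass_B
= 93 / 45
= 2.07

2.07


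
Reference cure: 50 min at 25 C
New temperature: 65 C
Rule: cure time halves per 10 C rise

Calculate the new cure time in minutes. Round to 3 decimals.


factor = 2^((65-25)/10) = 16.0000
t_new = 50 / 16.0000 = 3.125 min

3.125


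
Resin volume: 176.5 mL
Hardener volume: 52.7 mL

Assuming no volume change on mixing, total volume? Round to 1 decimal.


V_total = 176.5 + 52.7 = 229.2 mL

229.2


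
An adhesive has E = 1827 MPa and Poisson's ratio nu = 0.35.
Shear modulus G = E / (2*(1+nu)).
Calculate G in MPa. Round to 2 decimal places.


G = 1827 / (2*(1+0.35))
= 1827 / 2.70
= 676.67 MPa

676.67


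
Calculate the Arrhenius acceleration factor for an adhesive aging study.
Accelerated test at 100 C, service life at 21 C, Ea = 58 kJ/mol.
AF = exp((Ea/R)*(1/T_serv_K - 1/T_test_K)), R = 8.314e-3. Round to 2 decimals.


T_test = 373.15 K, T_serv = 294.15 K
Ea/R = 58 / 0.008314 = 6976.18
AF = exp(6976.18 * (1/294.15 - 1/373.15))
= 151.57

151.57


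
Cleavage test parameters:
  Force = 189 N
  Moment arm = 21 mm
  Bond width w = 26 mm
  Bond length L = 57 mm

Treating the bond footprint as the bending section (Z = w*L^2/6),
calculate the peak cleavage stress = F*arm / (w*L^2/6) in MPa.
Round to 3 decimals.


M = 189 * 21 = 3969 N*mm
Z = 26 * 57^2 / 6 = 84474 / 6 mm^3
sigma = M / Z = 6 * 3969 / 84474 = 23814 / 84474
= 0.282 MPa

0.282


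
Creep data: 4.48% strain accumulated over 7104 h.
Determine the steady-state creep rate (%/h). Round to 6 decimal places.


Rate = 4.48 / 7104 = 0.000631 %/h

0.000631


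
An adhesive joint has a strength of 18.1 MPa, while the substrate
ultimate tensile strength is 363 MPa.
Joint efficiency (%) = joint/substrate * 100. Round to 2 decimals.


Efficiency = 18.1 / 363 * 100
= 4.99%

4.99


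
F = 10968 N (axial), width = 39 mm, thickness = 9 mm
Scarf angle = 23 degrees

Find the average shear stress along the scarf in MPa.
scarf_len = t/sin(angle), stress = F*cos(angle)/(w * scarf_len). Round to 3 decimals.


scarf_len = 9/sin(23 deg) = 23.0337
cos(23 deg) = 0.920505
stress = 10968*0.920505/(39*23.0337) = 11.239 MPa

11.239


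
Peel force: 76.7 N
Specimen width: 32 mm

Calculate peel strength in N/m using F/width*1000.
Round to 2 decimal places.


Peel strength = 76.7 / 32 * 1000 = 2396.88 N/m

2396.88


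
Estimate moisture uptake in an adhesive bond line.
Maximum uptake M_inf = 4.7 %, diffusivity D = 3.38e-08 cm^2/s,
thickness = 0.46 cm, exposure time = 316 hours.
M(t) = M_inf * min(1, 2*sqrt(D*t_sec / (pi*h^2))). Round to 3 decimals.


Convert time: 316 h = 1137600 s
ratio = min(1, 2*sqrt(3.38e-08*1137600/(pi*0.46^2)))
= 0.481006
M(t) = 4.7 * 0.481006 = 2.261%

2.261


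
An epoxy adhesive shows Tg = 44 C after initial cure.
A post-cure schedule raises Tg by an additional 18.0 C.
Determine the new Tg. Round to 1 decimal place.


New Tg = 44 + 18.0
= 62.0 C

62.0


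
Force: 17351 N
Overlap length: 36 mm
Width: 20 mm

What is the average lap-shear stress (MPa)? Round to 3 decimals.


Average shear stress = F / (overlap * width)
= 17351 / (36 * 20)
= 24.099 MPa

24.099


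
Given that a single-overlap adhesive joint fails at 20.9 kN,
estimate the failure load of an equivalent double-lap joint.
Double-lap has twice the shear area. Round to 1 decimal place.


Double-lap factor = 2
Expected load = 20.9 * 2 = 41.8 kN

41.8


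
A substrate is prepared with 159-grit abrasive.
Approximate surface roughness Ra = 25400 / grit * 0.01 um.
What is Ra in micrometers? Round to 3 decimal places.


Ra = 25400 / 159 * 0.01 = 1.597 um

1.597


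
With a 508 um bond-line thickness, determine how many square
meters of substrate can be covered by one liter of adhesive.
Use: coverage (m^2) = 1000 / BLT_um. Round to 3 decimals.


Coverage = 1000 / 508 = 1.969 m^2

1.969


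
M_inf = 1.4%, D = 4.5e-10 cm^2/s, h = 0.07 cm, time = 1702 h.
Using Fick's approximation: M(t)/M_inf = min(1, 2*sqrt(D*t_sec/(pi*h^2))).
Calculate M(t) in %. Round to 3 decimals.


t = 6127200 s
ratio = min(1, 2*sqrt(4.5e-10*6127200/(pi*0.0049)))
= 0.846436
M(t) = 1.4 * 0.846436 = 1.185%

1.185


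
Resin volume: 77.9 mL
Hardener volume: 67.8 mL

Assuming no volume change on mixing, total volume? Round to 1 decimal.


V_total = 77.9 + 67.8 = 145.7 mL

145.7


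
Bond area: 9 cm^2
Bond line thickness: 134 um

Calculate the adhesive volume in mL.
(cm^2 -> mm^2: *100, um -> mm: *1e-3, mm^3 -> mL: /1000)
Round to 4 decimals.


V = 9*100 * 134*1e-3 / 1000
= 0.1206 mL

0.1206


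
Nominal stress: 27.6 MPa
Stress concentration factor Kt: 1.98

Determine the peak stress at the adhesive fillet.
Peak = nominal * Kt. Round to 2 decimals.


Peak stress = 27.6 * 1.98
= 54.65 MPa

54.65


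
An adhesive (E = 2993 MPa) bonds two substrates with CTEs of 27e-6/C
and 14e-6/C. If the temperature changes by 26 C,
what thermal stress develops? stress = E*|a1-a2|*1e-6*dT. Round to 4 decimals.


Stress = 2993 * |27 - 14| * 1e-6 * 26
= 1.0116 MPa

1.0116


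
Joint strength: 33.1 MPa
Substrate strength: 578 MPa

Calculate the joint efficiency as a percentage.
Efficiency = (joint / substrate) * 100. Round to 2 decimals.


Efficiency = (33.1 / 578) * 100 = 5.73%

5.73


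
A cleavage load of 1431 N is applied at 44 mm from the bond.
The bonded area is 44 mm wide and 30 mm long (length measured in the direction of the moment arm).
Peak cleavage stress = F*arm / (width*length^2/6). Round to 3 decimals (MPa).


Moment = 1431 * 44 = 62964 N*mm
Section modulus = 44 * 900 / 6 = 39600 / 6 mm^3
Stress = 62964 / (39600 / 6) = 377784 / 39600
= 9.540 MPa

9.540


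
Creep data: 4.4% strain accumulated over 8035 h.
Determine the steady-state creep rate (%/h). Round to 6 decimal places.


Rate = 4.4 / 8035 = 0.000548 %/h

0.000548


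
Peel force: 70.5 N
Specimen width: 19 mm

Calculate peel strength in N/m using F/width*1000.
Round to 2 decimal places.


Peel strength = 70.5 / 19 * 1000 = 3710.53 N/m

3710.53


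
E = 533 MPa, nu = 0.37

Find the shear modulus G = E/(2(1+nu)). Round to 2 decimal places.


G = 533 / (2 * 1.37)
= 194.53 MPa

194.53


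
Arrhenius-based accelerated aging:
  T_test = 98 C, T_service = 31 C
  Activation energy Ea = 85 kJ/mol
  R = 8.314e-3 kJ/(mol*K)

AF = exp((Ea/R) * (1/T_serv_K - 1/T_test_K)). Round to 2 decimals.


T_test_K = 371.15, T_serv_K = 304.15
AF = exp((85/8.314e-3) * (1/304.15 - 1/371.15))
= 431.82

431.82


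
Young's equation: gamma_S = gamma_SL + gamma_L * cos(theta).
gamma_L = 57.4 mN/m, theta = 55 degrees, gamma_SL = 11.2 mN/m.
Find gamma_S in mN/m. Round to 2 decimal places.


cos(55 deg) = 0.573576
gamma_S = 11.2 + 57.4 * 0.573576
= 44.12 mN/m

44.12


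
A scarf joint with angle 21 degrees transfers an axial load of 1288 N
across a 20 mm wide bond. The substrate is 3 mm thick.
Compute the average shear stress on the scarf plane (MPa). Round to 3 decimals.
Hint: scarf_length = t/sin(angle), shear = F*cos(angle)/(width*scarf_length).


scarf_length = 3 / sin(21 deg) = 8.3713 mm
cos(21 deg) = 0.933580
shear stress = 1288 * 0.933580 / (20 * 8.3713)
= 7.182 MPa

7.182


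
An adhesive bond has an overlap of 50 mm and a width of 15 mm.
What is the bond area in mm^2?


Bond area = overlap * width
= 50 * 15
= 750 mm^2

750


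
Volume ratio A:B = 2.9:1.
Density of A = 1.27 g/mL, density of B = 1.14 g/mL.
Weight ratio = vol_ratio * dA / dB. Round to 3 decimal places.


Wt ratio = 2.9 * 1.27 / 1.14
= 3.231

3.231


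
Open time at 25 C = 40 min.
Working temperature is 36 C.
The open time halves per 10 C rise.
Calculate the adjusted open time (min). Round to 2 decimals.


factor = 2^((36 - 25) / 10) = 2.1435
ot = 40 / 2.1435 = 18.66 min

18.66


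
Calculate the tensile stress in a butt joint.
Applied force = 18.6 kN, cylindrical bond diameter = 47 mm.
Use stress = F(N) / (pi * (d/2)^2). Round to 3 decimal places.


A = pi * 23.5^2 = 1734.9445 mm^2
sigma = 18600.0 / 1734.9445 = 10.721 MPa

10.721


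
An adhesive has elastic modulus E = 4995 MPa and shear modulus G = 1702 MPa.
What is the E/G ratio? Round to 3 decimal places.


E/G = 4995 / 1702 = 2.935

2.935


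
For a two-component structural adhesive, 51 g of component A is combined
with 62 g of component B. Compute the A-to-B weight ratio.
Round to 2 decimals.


Weight ratio A:B = 51 / 62
= 0.82

0.82


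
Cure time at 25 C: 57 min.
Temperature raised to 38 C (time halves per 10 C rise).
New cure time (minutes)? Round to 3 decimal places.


Acceleration factor = 2^(13/10) = 2.4623
New time = 57 / 2.4623 = 23.149 min

23.149


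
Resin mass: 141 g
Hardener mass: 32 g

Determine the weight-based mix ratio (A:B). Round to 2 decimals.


Ratio = 141 / 32 = 4.41

4.41


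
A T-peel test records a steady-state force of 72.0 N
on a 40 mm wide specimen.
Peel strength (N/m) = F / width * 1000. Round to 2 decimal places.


Peel strength = 72.0 / 40 * 1000
= 1800.00 N/m

1800.00


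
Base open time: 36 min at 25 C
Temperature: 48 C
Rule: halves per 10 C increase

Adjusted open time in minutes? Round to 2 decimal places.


Acceleration = 2^((48-25)/10) = 4.9246
Open time = 36 / 4.9246 = 7.31 min

7.31


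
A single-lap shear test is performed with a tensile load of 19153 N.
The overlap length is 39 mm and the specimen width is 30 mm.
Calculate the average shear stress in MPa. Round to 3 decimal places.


Shear stress = F / (overlap * width)
= 19153 / (39 * 30)
= 19153 / 1170
= 16.370 MPa

16.370


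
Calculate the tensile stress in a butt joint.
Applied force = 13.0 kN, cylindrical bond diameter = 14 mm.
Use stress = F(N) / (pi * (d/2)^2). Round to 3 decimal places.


A = pi * 7.0^2 = 153.9380 mm^2
sigma = 13000.0 / 153.9380 = 84.450 MPa

84.450


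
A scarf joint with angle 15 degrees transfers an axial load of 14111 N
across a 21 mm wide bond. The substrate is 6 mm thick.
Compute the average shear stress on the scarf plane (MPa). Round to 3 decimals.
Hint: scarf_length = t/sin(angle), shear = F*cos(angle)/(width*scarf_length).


scarf_length = 6 / sin(15 deg) = 23.1822 mm
cos(15 deg) = 0.965926
shear stress = 14111 * 0.965926 / (21 * 23.1822)
= 27.998 MPa

27.998


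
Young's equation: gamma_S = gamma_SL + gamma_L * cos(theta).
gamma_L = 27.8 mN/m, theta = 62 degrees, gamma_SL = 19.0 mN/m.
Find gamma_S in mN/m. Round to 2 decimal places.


cos(62 deg) = 0.469472
gamma_S = 19.0 + 27.8 * 0.469472
= 32.05 mN/m

32.05


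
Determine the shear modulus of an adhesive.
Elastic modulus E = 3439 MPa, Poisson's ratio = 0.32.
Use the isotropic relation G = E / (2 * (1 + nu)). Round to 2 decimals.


G = 3439 / (2*(1+0.32)) = 3439 / 2.64
= 1302.65 MPa

1302.65


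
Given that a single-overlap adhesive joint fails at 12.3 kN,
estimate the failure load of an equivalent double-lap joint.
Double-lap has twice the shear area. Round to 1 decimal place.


Double-lap factor = 2
Expected load = 12.3 * 2 = 24.6 kN

24.6


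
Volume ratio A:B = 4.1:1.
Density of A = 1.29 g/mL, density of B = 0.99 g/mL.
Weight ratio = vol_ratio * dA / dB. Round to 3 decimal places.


Wt ratio = 4.1 * 1.29 / 0.99
= 5.342

5.342


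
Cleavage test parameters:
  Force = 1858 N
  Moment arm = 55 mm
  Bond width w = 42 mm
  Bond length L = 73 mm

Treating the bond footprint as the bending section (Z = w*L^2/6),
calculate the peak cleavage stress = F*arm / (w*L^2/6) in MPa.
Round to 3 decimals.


M = 1858 * 55 = 102190 N*mm
Z = 42 * 73^2 / 6 = 223818 / 6 mm^3
sigma = M / Z = 6 * 102190 / 223818 = 613140 / 223818
= 2.739 MPa

2.739


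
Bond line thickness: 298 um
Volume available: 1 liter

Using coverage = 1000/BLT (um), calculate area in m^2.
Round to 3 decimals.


1 L = 1e6 mm^3, thickness = 298 um = 0.298 mm
Area = 1e6 / 0.298 mm^2 = (1e6 / 0.298) / 1e6 m^2 = 1000 / 298 m^2
= 3.356 m^2

3.356


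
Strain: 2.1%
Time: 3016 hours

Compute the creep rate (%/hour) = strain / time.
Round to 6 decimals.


Creep rate = 2.1 / 3016
= 0.000696 %/h

0.000696


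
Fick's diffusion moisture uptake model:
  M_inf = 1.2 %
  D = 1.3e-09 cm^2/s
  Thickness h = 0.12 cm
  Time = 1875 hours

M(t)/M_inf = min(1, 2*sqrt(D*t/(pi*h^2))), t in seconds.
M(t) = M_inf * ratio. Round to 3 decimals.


t_sec = 1875 * 3600 = 6750000
ratio = 2*sqrt(1.3e-09*6750000/(pi*0.12^2))
= min(1, 0.880841)
= 0.880841
M(t) = 1.2 * 0.880841 = 1.057 %

1.057


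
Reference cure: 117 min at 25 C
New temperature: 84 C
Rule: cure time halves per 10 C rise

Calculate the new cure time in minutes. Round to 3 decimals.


factor = 2^((84-25)/10) = 59.7141
t_new = 117 / 59.7141 = 1.959 min

1.959


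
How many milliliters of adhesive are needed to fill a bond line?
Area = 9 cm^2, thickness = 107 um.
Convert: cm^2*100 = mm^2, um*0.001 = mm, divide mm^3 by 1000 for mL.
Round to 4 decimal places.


= (9 * 100) * (107 * 0.001) / 1000
= 0.0963 mL

0.0963


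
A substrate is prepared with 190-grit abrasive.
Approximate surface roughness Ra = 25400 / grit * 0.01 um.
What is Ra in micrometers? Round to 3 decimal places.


Ra = 25400 / 190 * 0.01 = 1.337 um

1.337


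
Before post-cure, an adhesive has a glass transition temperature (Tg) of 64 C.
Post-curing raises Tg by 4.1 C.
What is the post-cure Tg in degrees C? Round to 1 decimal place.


Tg_post = Tg_base + delta_Tg
= 64 + 4.1
= 68.1 C

68.1


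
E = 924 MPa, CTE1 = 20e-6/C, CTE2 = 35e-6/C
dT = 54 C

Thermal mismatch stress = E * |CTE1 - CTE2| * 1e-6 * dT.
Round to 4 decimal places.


= 924 * 15e-6 * 54
= 0.7484 MPa

0.7484


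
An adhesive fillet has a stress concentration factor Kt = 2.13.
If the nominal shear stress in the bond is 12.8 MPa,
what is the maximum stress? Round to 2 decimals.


Max stress = 12.8 * 2.13 = 27.26 MPa

27.26


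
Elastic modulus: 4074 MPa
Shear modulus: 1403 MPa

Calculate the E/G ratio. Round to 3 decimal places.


E / G = 4074 / 1403 = 2.904

2.904


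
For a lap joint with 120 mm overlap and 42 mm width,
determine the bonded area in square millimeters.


Area = 120 * 42 = 5040 mm^2

5040


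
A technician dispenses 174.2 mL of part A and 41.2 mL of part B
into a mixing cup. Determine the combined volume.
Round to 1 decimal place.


Combined volume = 174.2 + 41.2
= 215.4 mL

215.4


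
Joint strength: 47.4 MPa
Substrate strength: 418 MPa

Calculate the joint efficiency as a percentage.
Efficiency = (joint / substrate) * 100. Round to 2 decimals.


Efficiency = (47.4 / 418) * 100 = 11.34%

11.34


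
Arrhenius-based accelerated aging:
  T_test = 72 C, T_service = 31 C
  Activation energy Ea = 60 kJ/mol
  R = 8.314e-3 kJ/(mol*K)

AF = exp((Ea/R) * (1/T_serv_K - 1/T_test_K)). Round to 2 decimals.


T_test_K = 345.15, T_serv_K = 304.15
AF = exp((60/8.314e-3) * (1/304.15 - 1/345.15))
= 16.75

16.75


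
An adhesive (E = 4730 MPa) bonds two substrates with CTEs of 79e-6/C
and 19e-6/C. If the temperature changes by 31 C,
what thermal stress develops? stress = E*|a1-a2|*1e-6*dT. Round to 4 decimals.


Stress = 4730 * |79 - 19| * 1e-6 * 31
= 8.7978 MPa

8.7978


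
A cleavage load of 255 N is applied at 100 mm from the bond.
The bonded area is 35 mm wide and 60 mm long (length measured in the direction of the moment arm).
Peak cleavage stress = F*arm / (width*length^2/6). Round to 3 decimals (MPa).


Moment = 255 * 100 = 25500 N*mm
Section modulus = 35 * 3600 / 6 = 126000 / 6 mm^3
Stress = 25500 / (126000 / 6) = 153000 / 126000
= 1.214 MPa

1.214


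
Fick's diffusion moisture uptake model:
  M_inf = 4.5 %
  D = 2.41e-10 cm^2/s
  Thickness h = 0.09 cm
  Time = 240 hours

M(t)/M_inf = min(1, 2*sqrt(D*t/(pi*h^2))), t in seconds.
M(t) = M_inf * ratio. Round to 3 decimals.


t_sec = 240 * 3600 = 864000
ratio = 2*sqrt(2.41e-10*864000/(pi*0.09^2))
= min(1, 0.180916)
= 0.180916
M(t) = 4.5 * 0.180916 = 0.814 %

0.814


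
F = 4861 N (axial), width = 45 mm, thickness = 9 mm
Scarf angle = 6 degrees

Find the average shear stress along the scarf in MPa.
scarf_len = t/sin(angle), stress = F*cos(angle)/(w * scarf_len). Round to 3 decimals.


scarf_len = 9/sin(6 deg) = 86.1010
cos(6 deg) = 0.994522
stress = 4861*0.994522/(45*86.1010) = 1.248 MPa

1.248


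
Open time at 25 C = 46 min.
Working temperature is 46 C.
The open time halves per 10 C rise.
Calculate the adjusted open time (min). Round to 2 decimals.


factor = 2^((46 - 25) / 10) = 4.2871
ot = 46 / 4.2871 = 10.73 min

10.73


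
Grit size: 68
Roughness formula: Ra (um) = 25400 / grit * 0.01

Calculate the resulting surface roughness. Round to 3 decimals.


Ra = 25400 / 68 * 0.01
= 3.735 um

3.735


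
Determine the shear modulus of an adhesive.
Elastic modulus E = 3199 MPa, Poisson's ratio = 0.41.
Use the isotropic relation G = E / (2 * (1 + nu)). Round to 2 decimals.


G = 3199 / (2*(1+0.41)) = 3199 / 2.82
= 1134.40 MPa

1134.40


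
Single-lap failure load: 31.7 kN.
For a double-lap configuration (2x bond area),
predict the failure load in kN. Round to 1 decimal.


Failure load = 31.7 * 2 = 63.4 kN

63.4


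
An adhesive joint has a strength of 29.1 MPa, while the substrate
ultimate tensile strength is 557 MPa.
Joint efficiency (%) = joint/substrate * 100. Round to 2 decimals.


Efficiency = 29.1 / 557 * 100
= 5.22%

5.22


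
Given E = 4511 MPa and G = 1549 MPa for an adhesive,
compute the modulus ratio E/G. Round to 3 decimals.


E/G ratio = 4511 / 1549 = 2.912

2.912


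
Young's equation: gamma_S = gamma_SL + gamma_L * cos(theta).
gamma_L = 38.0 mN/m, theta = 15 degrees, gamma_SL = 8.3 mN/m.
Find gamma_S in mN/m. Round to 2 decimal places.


cos(15 deg) = 0.965926
gamma_S = 8.3 + 38.0 * 0.965926
= 45.01 mN/m

45.01


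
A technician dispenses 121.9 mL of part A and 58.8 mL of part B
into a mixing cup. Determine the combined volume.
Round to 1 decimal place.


Combined volume = 121.9 + 58.8
= 180.7 mL

180.7


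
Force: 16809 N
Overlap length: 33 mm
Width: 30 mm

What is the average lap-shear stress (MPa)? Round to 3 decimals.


Average shear stress = F / (overlap * width)
= 16809 / (33 * 30)
= 16.979 MPa

16.979


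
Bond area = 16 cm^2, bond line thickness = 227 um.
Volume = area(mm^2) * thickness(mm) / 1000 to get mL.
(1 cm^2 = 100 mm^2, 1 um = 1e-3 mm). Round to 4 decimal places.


area_mm2 = 16 * 100 = 1600
blt_mm = 227 * 1e-3 = 0.227
vol_mm3 = 1600 * 0.227 = 363.2
vol_mL = 363.2 / 1000 = 0.3632 mL

0.3632


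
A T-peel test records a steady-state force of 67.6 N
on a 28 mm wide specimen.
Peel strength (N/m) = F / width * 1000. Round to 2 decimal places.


Peel strength = 67.6 / 28 * 1000
= 2414.29 N/m

2414.29


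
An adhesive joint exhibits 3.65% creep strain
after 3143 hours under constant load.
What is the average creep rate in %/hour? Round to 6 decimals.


Creep rate = strain / time
= 3.65 / 3143
= 0.001161 %/h

0.001161


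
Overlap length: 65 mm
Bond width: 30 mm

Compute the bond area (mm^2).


Bond area = 65 * 30 = 1950 mm^2

1950


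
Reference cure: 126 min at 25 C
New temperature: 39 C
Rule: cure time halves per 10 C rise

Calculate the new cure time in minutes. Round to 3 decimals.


factor = 2^((39-25)/10) = 2.6390
t_new = 126 / 2.6390 = 47.745 min

47.745


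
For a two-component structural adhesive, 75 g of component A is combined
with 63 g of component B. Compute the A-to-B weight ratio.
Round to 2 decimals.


Weight ratio A:B = 75 / 63
= 1.19

1.19


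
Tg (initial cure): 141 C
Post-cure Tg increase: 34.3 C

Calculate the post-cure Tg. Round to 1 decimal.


Post-cure Tg = 141 + 34.3 = 175.3 C

175.3


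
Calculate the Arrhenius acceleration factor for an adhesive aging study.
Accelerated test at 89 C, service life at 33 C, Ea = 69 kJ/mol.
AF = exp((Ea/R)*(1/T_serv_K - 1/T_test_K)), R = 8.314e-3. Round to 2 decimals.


T_test = 362.15 K, T_serv = 306.15 K
Ea/R = 69 / 0.008314 = 8299.25
AF = exp(8299.25 * (1/306.15 - 1/362.15))
= 66.14

66.14


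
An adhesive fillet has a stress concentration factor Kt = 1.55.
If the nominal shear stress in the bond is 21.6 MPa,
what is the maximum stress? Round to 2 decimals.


Max stress = 21.6 * 1.55 = 33.48 MPa

33.48


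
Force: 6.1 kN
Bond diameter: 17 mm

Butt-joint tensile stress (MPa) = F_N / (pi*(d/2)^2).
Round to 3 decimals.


F_N = 6.1 * 1000 = 6100.0 N
A = pi*(8.5)^2 = 226.9801 mm^2
stress = 6100.0 / 226.9801 = 26.875 MPa

26.875


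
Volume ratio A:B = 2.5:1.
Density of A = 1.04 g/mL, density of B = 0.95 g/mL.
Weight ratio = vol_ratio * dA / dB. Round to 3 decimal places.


Wt ratio = 2.5 * 1.04 / 0.95
= 2.737

2.737


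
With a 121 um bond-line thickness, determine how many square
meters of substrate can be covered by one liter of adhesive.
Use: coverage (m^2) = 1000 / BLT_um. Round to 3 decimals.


Coverage = 1000 / 121 = 8.264 m^2

8.264


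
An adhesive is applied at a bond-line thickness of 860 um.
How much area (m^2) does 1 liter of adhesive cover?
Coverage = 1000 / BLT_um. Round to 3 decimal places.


Coverage = 1000 / 860 = 1.163 m^2

1.163


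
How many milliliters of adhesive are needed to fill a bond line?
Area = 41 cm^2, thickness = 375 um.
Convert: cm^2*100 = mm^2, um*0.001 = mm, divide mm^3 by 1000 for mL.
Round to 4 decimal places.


= (41 * 100) * (375 * 0.001) / 1000
= 1.5375 mL

1.5375


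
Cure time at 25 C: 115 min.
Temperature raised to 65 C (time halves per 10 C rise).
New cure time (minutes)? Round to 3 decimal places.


Acceleration factor = 2^(40/10) = 16.0000
New time = 115 / 16.0000 = 7.188 min

7.188


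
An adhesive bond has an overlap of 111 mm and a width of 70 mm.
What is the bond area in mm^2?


Bond area = overlap * width
= 111 * 70
= 7770 mm^2

7770


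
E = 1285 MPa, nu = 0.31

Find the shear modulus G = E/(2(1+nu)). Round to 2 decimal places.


G = 1285 / (2 * 1.31)
= 490.46 MPa

490.46


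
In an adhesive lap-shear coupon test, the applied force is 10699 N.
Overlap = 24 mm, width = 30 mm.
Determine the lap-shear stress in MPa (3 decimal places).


stress = F / (overlap * width)
= 10699 / (24 * 30)
= 14.860 MPa

14.860


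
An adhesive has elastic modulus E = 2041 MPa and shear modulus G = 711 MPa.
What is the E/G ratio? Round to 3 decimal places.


E/G = 2041 / 711 = 2.871

2.871


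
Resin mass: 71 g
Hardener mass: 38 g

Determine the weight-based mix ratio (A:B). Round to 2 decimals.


Ratio = 71 / 38 = 1.87

1.87


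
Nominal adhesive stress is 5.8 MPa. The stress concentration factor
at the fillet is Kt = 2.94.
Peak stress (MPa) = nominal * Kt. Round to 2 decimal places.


Peak = 5.8 * 2.94 = 17.05 MPa

17.05


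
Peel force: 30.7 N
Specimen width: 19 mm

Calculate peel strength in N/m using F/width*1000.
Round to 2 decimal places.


Peel strength = 30.7 / 19 * 1000 = 1615.79 N/m

1615.79


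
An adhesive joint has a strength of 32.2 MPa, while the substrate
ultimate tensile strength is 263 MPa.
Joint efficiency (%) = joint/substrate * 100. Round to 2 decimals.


Efficiency = 32.2 / 263 * 100
= 12.24%

12.24


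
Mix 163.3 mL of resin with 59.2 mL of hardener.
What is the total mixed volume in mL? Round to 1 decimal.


Total = 163.3 + 59.2 = 222.5 mL

222.5


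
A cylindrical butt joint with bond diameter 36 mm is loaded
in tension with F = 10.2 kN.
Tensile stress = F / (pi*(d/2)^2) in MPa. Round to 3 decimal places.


Area = pi * (36/2)^2 = 1017.8760 mm^2
Stress = 10.2*1000 / 1017.8760
= 10.021 MPa

10.021


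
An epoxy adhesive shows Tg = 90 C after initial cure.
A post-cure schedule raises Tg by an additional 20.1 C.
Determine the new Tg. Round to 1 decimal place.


New Tg = 90 + 20.1
= 110.1 C

110.1


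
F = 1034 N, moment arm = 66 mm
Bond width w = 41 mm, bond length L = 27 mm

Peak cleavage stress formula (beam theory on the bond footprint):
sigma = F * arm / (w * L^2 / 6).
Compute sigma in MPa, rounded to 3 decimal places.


sigma = (1034 * 66) / (41 * 729 / 6)
= 68244 * 6 / 29889
= 409464 / 29889
= 13.699 MPa

13.699


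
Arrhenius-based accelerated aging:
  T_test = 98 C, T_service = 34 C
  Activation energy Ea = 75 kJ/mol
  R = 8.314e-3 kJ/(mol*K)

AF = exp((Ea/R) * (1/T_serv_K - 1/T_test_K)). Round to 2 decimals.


T_test_K = 371.15, T_serv_K = 307.15
AF = exp((75/8.314e-3) * (1/307.15 - 1/371.15))
= 158.29

158.29


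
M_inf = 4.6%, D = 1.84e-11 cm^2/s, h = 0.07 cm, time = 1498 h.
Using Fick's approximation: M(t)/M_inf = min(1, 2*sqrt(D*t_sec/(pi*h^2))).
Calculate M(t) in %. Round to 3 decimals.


t = 5392800 s
ratio = min(1, 2*sqrt(1.84e-11*5392800/(pi*0.0049)))
= 0.160573
M(t) = 4.6 * 0.160573 = 0.739%

0.739


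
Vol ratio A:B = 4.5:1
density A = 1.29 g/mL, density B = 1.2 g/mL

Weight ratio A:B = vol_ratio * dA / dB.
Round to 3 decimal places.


Weight ratio = 4.5 * 1.29 / 1.2
= 4.838

4.838


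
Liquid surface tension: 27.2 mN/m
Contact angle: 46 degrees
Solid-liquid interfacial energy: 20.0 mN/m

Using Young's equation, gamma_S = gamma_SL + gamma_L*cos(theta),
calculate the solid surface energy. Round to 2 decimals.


gamma_S = 20.0 + 27.2 * cos(46)
= 38.89 mN/m

38.89


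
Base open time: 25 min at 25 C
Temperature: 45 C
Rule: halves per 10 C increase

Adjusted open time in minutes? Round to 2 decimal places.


Acceleration = 2^((45-25)/10) = 4.0000
Open time = 25 / 4.0000 = 6.25 min

6.25


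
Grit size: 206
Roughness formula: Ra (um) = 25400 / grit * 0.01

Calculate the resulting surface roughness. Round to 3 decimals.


Ra = 25400 / 206 * 0.01
= 1.233 um

1.233


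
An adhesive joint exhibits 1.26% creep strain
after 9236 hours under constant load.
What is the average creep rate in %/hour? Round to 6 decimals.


Creep rate = strain / time
= 1.26 / 9236
= 0.000136 %/h

0.000136


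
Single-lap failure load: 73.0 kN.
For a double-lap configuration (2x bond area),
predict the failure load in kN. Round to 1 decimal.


Failure load = 73.0 * 2 = 146.0 kN

146.0


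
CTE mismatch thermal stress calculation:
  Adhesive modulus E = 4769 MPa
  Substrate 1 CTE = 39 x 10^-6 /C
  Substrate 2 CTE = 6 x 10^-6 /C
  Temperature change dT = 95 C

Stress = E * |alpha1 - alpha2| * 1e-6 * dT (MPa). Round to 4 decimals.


delta_alpha = |39 - 6| = 33 x 10^-6/C
Stress = 4769 * 33e-6 * 95
= 14.9508 MPa

14.9508


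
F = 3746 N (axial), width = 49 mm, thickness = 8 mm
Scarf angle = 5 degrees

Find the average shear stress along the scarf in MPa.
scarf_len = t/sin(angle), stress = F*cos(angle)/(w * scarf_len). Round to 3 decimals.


scarf_len = 8/sin(5 deg) = 91.7897
cos(5 deg) = 0.996195
stress = 3746*0.996195/(49*91.7897) = 0.830 MPa

0.830


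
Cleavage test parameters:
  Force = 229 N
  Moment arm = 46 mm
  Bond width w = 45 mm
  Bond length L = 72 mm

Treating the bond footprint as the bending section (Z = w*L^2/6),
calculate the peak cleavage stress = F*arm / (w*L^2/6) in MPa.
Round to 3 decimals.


M = 229 * 46 = 10534 N*mm
Z = 45 * 72^2 / 6 = 233280 / 6 mm^3
sigma = M / Z = 6 * 10534 / 233280 = 63204 / 233280
= 0.271 MPa

0.271


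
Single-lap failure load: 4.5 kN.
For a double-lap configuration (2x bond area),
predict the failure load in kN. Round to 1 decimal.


Failure load = 4.5 * 2 = 9.0 kN

9.0


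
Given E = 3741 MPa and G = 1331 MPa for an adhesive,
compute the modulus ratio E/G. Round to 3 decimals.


E/G ratio = 3741 / 1331 = 2.811

2.811


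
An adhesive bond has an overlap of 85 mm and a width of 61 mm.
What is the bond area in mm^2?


Bond area = overlap * width
= 85 * 61
= 5185 mm^2

5185


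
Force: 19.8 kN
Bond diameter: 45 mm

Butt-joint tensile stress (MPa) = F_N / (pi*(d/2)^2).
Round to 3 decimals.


F_N = 19.8 * 1000 = 19800.0 N
A = pi*(22.5)^2 = 1590.4313 mm^2
stress = 19800.0 / 1590.4313 = 12.449 MPa

12.449


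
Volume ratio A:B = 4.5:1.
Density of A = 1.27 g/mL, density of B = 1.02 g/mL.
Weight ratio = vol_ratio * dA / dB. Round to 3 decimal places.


Wt ratio = 4.5 * 1.27 / 1.02
= 5.603

5.603


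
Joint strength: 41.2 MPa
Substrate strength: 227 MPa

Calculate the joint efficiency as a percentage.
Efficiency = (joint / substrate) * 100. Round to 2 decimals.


Efficiency = (41.2 / 227) * 100 = 18.15%

18.15


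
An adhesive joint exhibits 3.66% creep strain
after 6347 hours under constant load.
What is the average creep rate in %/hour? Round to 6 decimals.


Creep rate = strain / time
= 3.66 / 6347
= 0.000577 %/h

0.000577


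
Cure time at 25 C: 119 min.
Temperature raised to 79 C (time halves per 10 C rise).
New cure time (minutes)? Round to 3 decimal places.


Acceleration factor = 2^(54/10) = 42.2243
New time = 119 / 42.2243 = 2.818 min

2.818


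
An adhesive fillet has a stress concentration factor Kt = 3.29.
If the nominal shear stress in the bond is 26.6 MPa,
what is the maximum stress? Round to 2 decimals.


Max stress = 26.6 * 3.29 = 87.51 MPa

87.51


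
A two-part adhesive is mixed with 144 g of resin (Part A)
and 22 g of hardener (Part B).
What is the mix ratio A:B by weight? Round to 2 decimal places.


Mix ratio = mass_A / mass_B
= 144 / 22
= 6.55

6.55


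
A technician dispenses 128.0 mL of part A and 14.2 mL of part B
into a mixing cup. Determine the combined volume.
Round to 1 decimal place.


Combined volume = 128.0 + 14.2
= 142.2 mL

142.2


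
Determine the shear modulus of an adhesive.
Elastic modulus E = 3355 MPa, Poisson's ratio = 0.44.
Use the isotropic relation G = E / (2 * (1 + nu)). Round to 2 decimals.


G = 3355 / (2*(1+0.44)) = 3355 / 2.88
= 1164.93 MPa

1164.93


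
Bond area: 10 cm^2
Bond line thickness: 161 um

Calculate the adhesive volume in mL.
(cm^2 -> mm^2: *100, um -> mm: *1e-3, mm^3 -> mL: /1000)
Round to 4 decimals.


V = 10*100 * 161*1e-3 / 1000
= 0.1610 mL

0.1610


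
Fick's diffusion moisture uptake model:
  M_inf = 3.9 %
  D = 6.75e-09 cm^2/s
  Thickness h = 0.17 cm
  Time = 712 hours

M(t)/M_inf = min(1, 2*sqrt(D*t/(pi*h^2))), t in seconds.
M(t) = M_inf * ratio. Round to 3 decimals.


t_sec = 712 * 3600 = 2563200
ratio = 2*sqrt(6.75e-09*2563200/(pi*0.17^2))
= min(1, 0.873070)
= 0.873070
M(t) = 3.9 * 0.873070 = 3.405 %

3.405


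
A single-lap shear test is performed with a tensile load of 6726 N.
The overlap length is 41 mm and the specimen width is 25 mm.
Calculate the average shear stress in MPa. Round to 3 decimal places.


Shear stress = F / (overlap * width)
= 6726 / (41 * 25)
= 6726 / 1025
= 6.562 MPa

6.562


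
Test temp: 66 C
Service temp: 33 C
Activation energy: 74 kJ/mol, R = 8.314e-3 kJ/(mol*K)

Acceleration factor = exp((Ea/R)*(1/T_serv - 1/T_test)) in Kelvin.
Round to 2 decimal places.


AF = exp((74/0.008314)*(1/306.15 - 1/339.15))
= 16.93

16.93
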